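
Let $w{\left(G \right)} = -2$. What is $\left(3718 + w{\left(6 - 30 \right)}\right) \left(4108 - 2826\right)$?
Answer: $4763912$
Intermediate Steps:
$\left(3718 + w{\left(6 - 30 \right)}\right) \left(4108 - 2826\right) = \left(3718 - 2\right) \left(4108 - 2826\right) = 3716 \cdot 1282 = 4763912$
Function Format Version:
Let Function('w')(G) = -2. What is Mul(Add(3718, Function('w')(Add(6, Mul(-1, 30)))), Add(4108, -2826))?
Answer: 4763912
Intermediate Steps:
Mul(Add(3718, Function('w')(Add(6, Mul(-1, 30)))), Add(4108, -2826)) = Mul(Add(3718, -2), Add(4108, -2826)) = Mul(3716, 1282) = 4763912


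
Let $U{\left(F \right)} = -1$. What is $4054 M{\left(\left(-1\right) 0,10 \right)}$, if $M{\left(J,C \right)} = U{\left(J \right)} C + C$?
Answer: $0$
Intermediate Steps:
$M{\left(J,C \right)} = 0$ ($M{\left(J,C \right)} = - C + C = 0$)
$4054 M{\left(\left(-1\right) 0,10 \right)} = 4054 \cdot 0 = 0$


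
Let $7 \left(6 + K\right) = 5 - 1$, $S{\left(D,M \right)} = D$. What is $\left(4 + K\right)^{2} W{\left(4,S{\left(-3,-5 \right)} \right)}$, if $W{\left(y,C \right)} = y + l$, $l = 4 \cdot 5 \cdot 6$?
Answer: $\frac{12400}{49} \approx 253.06$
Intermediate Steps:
$K = - \frac{38}{7}$ ($K = -6 + \frac{5 - 1}{7} = -6 + \frac{1}{7} \cdot 4 = -6 + \frac{4}{7} = - \frac{38}{7} \approx -5.4286$)
$l = 120$ ($l = 20 \cdot 6 = 120$)
$W{\left(y,C \right)} = 120 + y$ ($W{\left(y,C \right)} = y + 120 = 120 + y$)
$\left(4 + K\right)^{2} W{\left(4,S{\left(-3,-5 \right)} \right)} = \left(4 - \frac{38}{7}\right)^{2} \left(120 + 4\right) = \left(- \frac{10}{7}\right)^{2} \cdot 124 = \frac{100}{49} \cdot 124 = \frac{12400}{49}$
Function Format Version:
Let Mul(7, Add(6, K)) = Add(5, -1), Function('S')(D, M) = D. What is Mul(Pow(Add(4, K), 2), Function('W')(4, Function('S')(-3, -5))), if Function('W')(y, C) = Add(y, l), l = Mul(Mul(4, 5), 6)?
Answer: Rational(12400, 49) ≈ 253.06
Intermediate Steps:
K = Rational(-38, 7) (K = Add(-6, Mul(Rational(1, 7), Add(5, -1))) = Add(-6, Mul(Rational(1, 7), 4)) = Add(-6, Rational(4, 7)) = Rational(-38, 7) ≈ -5.4286)
l = 120 (l = Mul(20, 6) = 120)
Function('W')(y, C) = Add(120, y) (Function('W')(y, C) = Add(y, 120) = Add(120, y))
Mul(Pow(Add(4, K), 2), Function('W')(4, Function('S')(-3, -5))) = Mul(Pow(Add(4, Rational(-38, 7)), 2), Add(120, 4)) = Mul(Pow(Rational(-10, 7), 2), 124) = Mul(Rational(100, 49), 124) = Rational(12400, 49)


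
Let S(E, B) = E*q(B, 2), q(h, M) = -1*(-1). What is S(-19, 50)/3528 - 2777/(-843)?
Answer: 3260413/991368 ≈ 3.2888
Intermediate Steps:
q(h, M) = 1
S(E, B) = E (S(E, B) = E*1 = E)
S(-19, 50)/3528 - 2777/(-843) = -19/3528 - 2777/(-843) = -19*1/3528 - 2777*(-1/843) = -19/3528 + 2777/843 = 3260413/991368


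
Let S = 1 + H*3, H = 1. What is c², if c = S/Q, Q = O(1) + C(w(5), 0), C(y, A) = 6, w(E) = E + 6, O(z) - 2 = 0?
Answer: ¼ ≈ 0.25000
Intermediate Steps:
O(z) = 2 (O(z) = 2 + 0 = 2)
w(E) = 6 + E
S = 4 (S = 1 + 1*3 = 1 + 3 = 4)
Q = 8 (Q = 2 + 6 = 8)
c = ½ (c = 4/8 = 4*(⅛) = ½ ≈ 0.50000)
c² = (½)² = ¼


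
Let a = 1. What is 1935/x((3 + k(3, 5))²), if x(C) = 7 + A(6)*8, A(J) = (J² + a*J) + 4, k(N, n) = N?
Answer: 129/25 ≈ 5.1600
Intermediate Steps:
A(J) = 4 + J + J² (A(J) = (J² + 1*J) + 4 = (J² + J) + 4 = (J + J²) + 4 = 4 + J + J²)
x(C) = 375 (x(C) = 7 + (4 + 6 + 6²)*8 = 7 + (4 + 6 + 36)*8 = 7 + 46*8 = 7 + 368 = 375)
1935/x((3 + k(3, 5))²) = 1935/375 = 1935*(1/375) = 129/25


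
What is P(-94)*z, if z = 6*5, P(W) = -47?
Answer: -1410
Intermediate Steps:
z = 30
P(-94)*z = -47*30 = -1410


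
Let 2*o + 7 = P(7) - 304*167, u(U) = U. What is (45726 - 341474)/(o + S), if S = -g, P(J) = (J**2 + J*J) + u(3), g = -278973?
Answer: -73937/63409 ≈ -1.1660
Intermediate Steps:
P(J) = 3 + 2*J**2 (P(J) = (J**2 + J*J) + 3 = (J**2 + J**2) + 3 = 2*J**2 + 3 = 3 + 2*J**2)
S = 278973 (S = -1*(-278973) = 278973)
o = -25337 (o = -7/2 + ((3 + 2*7**2) - 304*167)/2 = -7/2 + ((3 + 2*49) - 50768)/2 = -7/2 + ((3 + 98) - 50768)/2 = -7/2 + (101 - 50768)/2 = -7/2 + (1/2)*(-50667) = -7/2 - 50667/2 = -25337)
(45726 - 341474)/(o + S) = (45726 - 341474)/(-25337 + 278973) = -295748/253636 = -295748*1/253636 = -73937/63409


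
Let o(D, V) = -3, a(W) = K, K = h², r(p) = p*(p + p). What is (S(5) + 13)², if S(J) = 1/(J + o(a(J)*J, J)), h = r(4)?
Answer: 729/4 ≈ 182.25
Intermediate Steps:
r(p) = 2*p² (r(p) = p*(2*p) = 2*p²)
h = 32 (h = 2*4² = 2*16 = 32)
K = 1024 (K = 32² = 1024)
a(W) = 1024
S(J) = 1/(-3 + J) (S(J) = 1/(J - 3) = 1/(-3 + J))
(S(5) + 13)² = (1/(-3 + 5) + 13)² = (1/2 + 13)² = (½ + 13)² = (27/2)² = 729/4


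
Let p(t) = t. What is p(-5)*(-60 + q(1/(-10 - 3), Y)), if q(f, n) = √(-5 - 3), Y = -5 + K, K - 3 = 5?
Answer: 300 - 10*I*√2 ≈ 300.0 - 14.142*I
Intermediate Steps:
K = 8 (K = 3 + 5 = 8)
Y = 3 (Y = -5 + 8 = 3)
q(f, n) = 2*I*√2 (q(f, n) = √(-8) = 2*I*√2)
p(-5)*(-60 + q(1/(-10 - 3), Y)) = -5*(-60 + 2*I*√2) = 300 - 10*I*√2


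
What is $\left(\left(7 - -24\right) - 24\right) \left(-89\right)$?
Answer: $-623$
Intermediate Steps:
$\left(\left(7 - -24\right) - 24\right) \left(-89\right) = \left(\left(7 + 24\right) - 24\right) \left(-89\right) = \left(31 - 24\right) \left(-89\right) = 7 \left(-89\right) = -623$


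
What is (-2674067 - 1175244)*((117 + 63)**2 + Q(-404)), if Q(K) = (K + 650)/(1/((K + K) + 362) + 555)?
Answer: -30871664052621276/247529 ≈ -1.2472e+11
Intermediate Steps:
Q(K) = (650 + K)/(555 + 1/(362 + 2*K)) (Q(K) = (650 + K)/(1/(2*K + 362) + 555) = (650 + K)/(1/(362 + 2*K) + 555) = (650 + K)/(555 + 1/(362 + 2*K)))
(-2674067 - 1175244)*((117 + 63)**2 + Q(-404)) = (-2674067 - 1175244)*((117 + 63)**2 + 2*(117650 + (-404)**2 + 831*(-404))/(200911 + 1110*(-404))) = -3849311*(180**2 + 2*(117650 + 163216 - 335724)/(200911 - 448440)) = -3849311*(32400 + 2*(-54858)/(-247529)) = -3849311*(32400 + 2*(-1/247529)*(-54858)) = -3849311*(32400 + 109716/247529) = -3849311*8020049316/247529 = -30871664052621276/247529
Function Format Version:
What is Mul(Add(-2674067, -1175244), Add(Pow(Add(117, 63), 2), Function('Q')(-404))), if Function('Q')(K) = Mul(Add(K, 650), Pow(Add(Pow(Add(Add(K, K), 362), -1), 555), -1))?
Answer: Rational(-30871664052621276, 247529) ≈ -1.2472e+11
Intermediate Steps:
Function('Q')(K) = Mul(Pow(Add(555, Pow(Add(362, Mul(2, K)), -1)), -1), Add(650, K)) (Function('Q')(K) = Mul(Add(650, K), Pow(Add(Pow(Add(Mul(2, K), 362), -1), 555), -1)) = Mul(Add(650, K), Pow(Add(Pow(Add(362, Mul(2, K)), -1), 555), -1)) = Mul(Add(650, K), Pow(Add(555, Pow(Add(362, Mul(2, K)), -1)), -1)) = Mul(Pow(Add(555, Pow(Add(362, Mul(2, K)), -1)), -1), Add(650, K)))
Mul(Add(-2674067, -1175244), Add(Pow(Add(117, 63), 2), Function('Q')(-404))) = Mul(Add(-2674067, -1175244), Add(Pow(Add(117, 63), 2), Mul(2, Pow(Add(200911, Mul(1110, -404)), -1), Add(117650, Pow(-404, 2), Mul(831, -404))))) = Mul(-3849311, Add(Pow(180, 2), Mul(2, Pow(Add(200911, -448440), -1), Add(117650, 163216, -335724)))) = Mul(-3849311, Add(32400, Mul(2, Pow(-247529, -1), -54858))) = Mul(-3849311, Add(32400, Mul(2, Rational(-1, 247529), -54858))) = Mul(-3849311, Add(32400, Rational(109716, 247529))) = Mul(-3849311, Rational(8020049316, 247529)) = Rational(-30871664052621276, 247529)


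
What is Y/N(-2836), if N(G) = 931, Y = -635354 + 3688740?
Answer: 62314/19 ≈ 3279.7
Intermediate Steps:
Y = 3053386
Y/N(-2836) = 3053386/931 = 3053386*(1/931) = 62314/19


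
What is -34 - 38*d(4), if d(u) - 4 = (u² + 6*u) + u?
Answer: -1858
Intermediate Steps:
d(u) = 4 + u² + 7*u (d(u) = 4 + ((u² + 6*u) + u) = 4 + (u² + 7*u) = 4 + u² + 7*u)
-34 - 38*d(4) = -34 - 38*(4 + 4² + 7*4) = -34 - 38*(4 + 16 + 28) = -34 - 38*48 = -34 - 1824 = -1858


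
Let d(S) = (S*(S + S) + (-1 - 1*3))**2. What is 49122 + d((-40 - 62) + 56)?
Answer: 17925106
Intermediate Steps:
d(S) = (-4 + 2*S**2)**2 (d(S) = (S*(2*S) + (-1 - 3))**2 = (2*S**2 - 4)**2 = (-4 + 2*S**2)**2)
49122 + d((-40 - 62) + 56) = 49122 + 4*(-2 + ((-40 - 62) + 56)**2)**2 = 49122 + 4*(-2 + (-102 + 56)**2)**2 = 49122 + 4*(-2 + (-46)**2)**2 = 49122 + 4*(-2 + 2116)**2 = 49122 + 4*2114**2 = 49122 + 4*4468996 = 49122 + 17875984 = 17925106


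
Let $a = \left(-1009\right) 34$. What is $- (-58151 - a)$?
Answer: $23845$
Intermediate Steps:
$a = -34306$
$- (-58151 - a) = - (-58151 - -34306) = - (-58151 + 34306) = \left(-1\right) \left(-23845\right) = 23845$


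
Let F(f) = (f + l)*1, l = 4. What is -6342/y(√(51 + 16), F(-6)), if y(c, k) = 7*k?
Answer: 453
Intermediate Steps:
F(f) = 4 + f (F(f) = (f + 4)*1 = (4 + f)*1 = 4 + f)
-6342/y(√(51 + 16), F(-6)) = -6342*1/(7*(4 - 6)) = -6342/(7*(-2)) = -6342/(-14) = -6342*(-1/14) = 453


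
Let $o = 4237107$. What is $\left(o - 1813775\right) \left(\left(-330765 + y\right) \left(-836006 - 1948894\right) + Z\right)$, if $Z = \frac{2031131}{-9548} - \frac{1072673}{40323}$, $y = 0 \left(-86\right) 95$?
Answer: $\frac{6930836143769195875744469}{3104871} \approx 2.2322 \cdot 10^{18}$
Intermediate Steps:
$y = 0$ ($y = 0 \cdot 95 = 0$)
$Z = - \frac{92143177117}{385004004}$ ($Z = 2031131 \left(- \frac{1}{9548}\right) - \frac{1072673}{40323} = - \frac{2031131}{9548} - \frac{1072673}{40323} = - \frac{92143177117}{385004004} \approx -239.33$)
$\left(o - 1813775\right) \left(\left(-330765 + y\right) \left(-836006 - 1948894\right) + Z\right) = \left(4237107 - 1813775\right) \left(\left(-330765 + 0\right) \left(-836006 - 1948894\right) - \frac{92143177117}{385004004}\right) = 2423332 \left(\left(-330765\right) \left(-2784900\right) - \frac{92143177117}{385004004}\right) = 2423332 \left(921147448500 - \frac{92143177117}{385004004}\right) = 2423332 \cdot \frac{354645455854740616883}{385004004} = \frac{6930836143769195875744469}{3104871}$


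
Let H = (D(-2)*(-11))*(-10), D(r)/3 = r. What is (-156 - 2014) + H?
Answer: -2830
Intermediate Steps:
D(r) = 3*r
H = -660 (H = ((3*(-2))*(-11))*(-10) = -6*(-11)*(-10) = 66*(-10) = -660)
(-156 - 2014) + H = (-156 - 2014) - 660 = -2170 - 660 = -2830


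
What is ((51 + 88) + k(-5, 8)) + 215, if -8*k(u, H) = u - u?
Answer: 354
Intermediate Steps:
k(u, H) = 0 (k(u, H) = -(u - u)/8 = -1/8*0 = 0)
((51 + 88) + k(-5, 8)) + 215 = ((51 + 88) + 0) + 215 = (139 + 0) + 215 = 139 + 215 = 354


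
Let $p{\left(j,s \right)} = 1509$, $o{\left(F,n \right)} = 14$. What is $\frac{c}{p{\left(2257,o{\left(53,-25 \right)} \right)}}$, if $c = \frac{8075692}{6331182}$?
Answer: $\frac{4037846}{4776876819} \approx 0.00084529$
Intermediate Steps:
$c = \frac{4037846}{3165591}$ ($c = 8075692 \cdot \frac{1}{6331182} = \frac{4037846}{3165591} \approx 1.2755$)
$\frac{c}{p{\left(2257,o{\left(53,-25 \right)} \right)}} = \frac{4037846}{3165591 \cdot 1509} = \frac{4037846}{3165591} \cdot \frac{1}{1509} = \frac{4037846}{4776876819}$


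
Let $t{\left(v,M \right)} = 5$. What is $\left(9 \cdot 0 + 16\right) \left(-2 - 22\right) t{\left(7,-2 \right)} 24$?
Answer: $-46080$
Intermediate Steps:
$\left(9 \cdot 0 + 16\right) \left(-2 - 22\right) t{\left(7,-2 \right)} 24 = \left(9 \cdot 0 + 16\right) \left(-2 - 22\right) 5 \cdot 24 = \left(0 + 16\right) \left(-24\right) 5 \cdot 24 = 16 \left(-24\right) 5 \cdot 24 = \left(-384\right) 5 \cdot 24 = \left(-1920\right) 24 = -46080$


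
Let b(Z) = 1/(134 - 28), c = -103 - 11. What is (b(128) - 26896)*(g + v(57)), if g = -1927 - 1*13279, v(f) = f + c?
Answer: 43514431425/106 ≈ 4.1051e+8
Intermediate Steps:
c = -114
v(f) = -114 + f (v(f) = f - 114 = -114 + f)
b(Z) = 1/106
g = -15206 (g = -1927 - 13279 = -15206)
(b(128) - 26896)*(g + v(57)) = (1/106 - 26896)*(-15206 + (-114 + 57)) = -2850975*(-15206 - 57)/106 = -2850975/106*(-15263) = 43514431425/106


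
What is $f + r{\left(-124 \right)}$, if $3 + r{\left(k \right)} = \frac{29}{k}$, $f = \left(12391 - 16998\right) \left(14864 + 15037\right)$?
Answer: $- \frac{17081484869}{124} \approx -1.3775 \cdot 10^{8}$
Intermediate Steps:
$f = -137753907$ ($f = \left(-4607\right) 29901 = -137753907$)
$r{\left(k \right)} = -3 + \frac{29}{k}$
$f + r{\left(-124 \right)} = -137753907 - \left(3 - \frac{29}{-124}\right) = -137753907 + \left(-3 + 29 \left(- \frac{1}{124}\right)\right) = -137753907 - \frac{401}{124} = - \frac{17081484869}{124}$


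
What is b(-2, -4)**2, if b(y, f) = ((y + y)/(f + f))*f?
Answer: 4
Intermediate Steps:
b(y, f) = y (b(y, f) = ((2*y)/((2*f)))*f = ((2*y)*(1/(2*f)))*f = (y/f)*f = y)
b(-2, -4)**2 = (-2)**2 = 4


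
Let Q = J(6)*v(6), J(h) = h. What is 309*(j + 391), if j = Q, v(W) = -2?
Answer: 117111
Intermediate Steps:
Q = -12 (Q = 6*(-2) = -12)
j = -12
309*(j + 391) = 309*(-12 + 391) = 309*379 = 117111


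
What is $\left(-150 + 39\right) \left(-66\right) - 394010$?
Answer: $-386684$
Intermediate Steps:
$\left(-150 + 39\right) \left(-66\right) - 394010 = \left(-111\right) \left(-66\right) - 394010 = 7326 - 394010 = -386684$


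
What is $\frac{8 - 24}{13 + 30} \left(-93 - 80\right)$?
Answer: $\frac{2768}{43} \approx 64.372$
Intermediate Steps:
$\frac{8 - 24}{13 + 30} \left(-93 - 80\right) = - \frac{16}{43} \left(-173\right) = \left(-16\right) \frac{1}{43} \left(-173\right) = \left(- \frac{16}{43}\right) \left(-173\right) = \frac{2768}{43}$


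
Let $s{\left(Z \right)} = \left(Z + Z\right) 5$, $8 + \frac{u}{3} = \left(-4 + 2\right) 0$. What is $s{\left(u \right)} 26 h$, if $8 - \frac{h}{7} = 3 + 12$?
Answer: $305760$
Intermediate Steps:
$h = -49$ ($h = 56 - 7 \left(3 + 12\right) = 56 - 105 = -49$)
$u = -24$ ($u = -24 + 3 \left(-4 + 2\right) 0 = -24 + 3 \left(\left(-2\right) 0\right) = -24 + 3 \cdot 0 = -24 + 0 = -24$)
$s{\left(Z \right)} = 10 Z$ ($s{\left(Z \right)} = 2 Z 5 = 10 Z$)
$s{\left(u \right)} 26 h = 10 \left(-24\right) 26 \left(-49\right) = \left(-240\right) 26 \left(-49\right) = \left(-6240\right) \left(-49\right) = 305760$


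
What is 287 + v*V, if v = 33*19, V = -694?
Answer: -434851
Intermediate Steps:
v = 627
287 + v*V = 287 + 627*(-694) = 287 - 435138 = -434851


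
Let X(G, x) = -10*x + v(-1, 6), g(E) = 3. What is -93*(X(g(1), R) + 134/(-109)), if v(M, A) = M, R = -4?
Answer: -382881/109 ≈ -3512.7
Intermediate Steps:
X(G, x) = -1 - 10*x (X(G, x) = -10*x - 1 = -1 - 10*x)
-93*(X(g(1), R) + 134/(-109)) = -93*((-1 - 10*(-4)) + 134/(-109)) = -93*((-1 + 40) + 134*(-1/109)) = -93*(39 - 134/109) = -93*4117/109 = -382881/109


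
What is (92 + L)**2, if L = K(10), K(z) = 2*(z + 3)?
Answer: 13924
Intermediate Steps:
K(z) = 6 + 2*z (K(z) = 2*(3 + z) = 6 + 2*z)
L = 26 (L = 6 + 2*10 = 6 + 20 = 26)
(92 + L)**2 = (92 + 26)**2 = 118**2 = 13924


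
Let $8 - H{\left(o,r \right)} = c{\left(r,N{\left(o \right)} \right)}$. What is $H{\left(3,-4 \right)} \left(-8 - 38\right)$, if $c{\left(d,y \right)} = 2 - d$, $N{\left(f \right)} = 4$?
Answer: $-92$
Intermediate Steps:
$H{\left(o,r \right)} = 6 + r$ ($H{\left(o,r \right)} = 8 - \left(2 - r\right) = 8 + \left(-2 + r\right) = 6 + r$)
$H{\left(3,-4 \right)} \left(-8 - 38\right) = \left(6 - 4\right) \left(-8 - 38\right) = 2 \left(-46\right) = -92$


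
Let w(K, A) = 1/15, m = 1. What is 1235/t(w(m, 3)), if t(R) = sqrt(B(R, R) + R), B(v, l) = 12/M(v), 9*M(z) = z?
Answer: 65*sqrt(364515)/1279 ≈ 30.683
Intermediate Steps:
M(z) = z/9
B(v, l) = 108/v (B(v, l) = 12/((v/9)) = 12*(9/v) = 108/v)
w(K, A) = 1/15
t(R) = sqrt(R + 108/R) (t(R) = sqrt(108/R + R) = sqrt(R + 108/R))
1235/t(w(m, 3)) = 1235/(sqrt(1/15 + 108/(1/15))) = 1235/(sqrt(1/15 + 108*15)) = 1235/(sqrt(1/15 + 1620)) = 1235/(sqrt(24301/15)) = 1235/((sqrt(364515)/15)) = 1235*(sqrt(364515)/24301) = 65*sqrt(364515)/1279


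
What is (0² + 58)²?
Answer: 3364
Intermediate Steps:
(0² + 58)² = (0 + 58)² = 58² = 3364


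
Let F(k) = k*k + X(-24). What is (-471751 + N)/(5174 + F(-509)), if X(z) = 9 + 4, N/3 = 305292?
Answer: 444125/264268 ≈ 1.6806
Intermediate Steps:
N = 915876 (N = 3*305292 = 915876)
X(z) = 13
F(k) = 13 + k**2 (F(k) = k*k + 13 = k**2 + 13 = 13 + k**2)
(-471751 + N)/(5174 + F(-509)) = (-471751 + 915876)/(5174 + (13 + (-509)**2)) = 444125/(5174 + (13 + 259081)) = 444125/(5174 + 259094) = 444125/264268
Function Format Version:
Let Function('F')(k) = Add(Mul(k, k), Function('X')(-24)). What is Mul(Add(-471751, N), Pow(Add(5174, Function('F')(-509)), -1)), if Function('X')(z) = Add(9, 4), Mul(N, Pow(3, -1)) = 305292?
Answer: Rational(444125, 264268) ≈ 1.6806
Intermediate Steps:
N = 915876 (N = Mul(3, 305292) = 915876)
Function('X')(z) = 13
Function('F')(k) = Add(13, Pow(k, 2)) (Function('F')(k) = Add(Mul(k, k), 13) = Add(Pow(k, 2), 13) = Add(13, Pow(k, 2)))
Mul(Add(-471751, N), Pow(Add(5174, Function('F')(-509)), -1)) = Mul(Add(-471751, 915876), Pow(Add(5174, Add(13, Pow(-509, 2))), -1)) = Mul(444125, Pow(Add(5174, Add(13, 259081)), -1)) = Mul(444125, Pow(Add(5174, 259094), -1)) = Mul(444125, Pow(264268, -1)) = Mul(444125, Rational(1, 264268)) = Rational(444125, 264268)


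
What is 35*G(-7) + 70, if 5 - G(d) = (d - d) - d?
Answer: 0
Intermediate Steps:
G(d) = 5 + d (G(d) = 5 - ((d - d) - d) = 5 - (0 - d) = 5 - (-1)*d = 5 + d)
35*G(-7) + 70 = 35*(5 - 7) + 70 = 35*(-2) + 70 = -70 + 70 = 0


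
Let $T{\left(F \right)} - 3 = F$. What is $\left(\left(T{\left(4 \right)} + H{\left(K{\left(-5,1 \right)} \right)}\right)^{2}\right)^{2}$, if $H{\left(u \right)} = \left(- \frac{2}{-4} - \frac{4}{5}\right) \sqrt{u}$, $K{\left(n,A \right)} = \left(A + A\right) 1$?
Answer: $\frac{6134881}{2500} - \frac{51639 \sqrt{2}}{125} \approx 1869.7$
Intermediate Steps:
$K{\left(n,A \right)} = 2 A$ ($K{\left(n,A \right)} = 2 A 1 = 2 A$)
$H{\left(u \right)} = - \frac{3 \sqrt{u}}{10}$ ($H{\left(u \right)} = \left(\left(-2\right) \left(- \frac{1}{4}\right) - \frac{4}{5}\right) \sqrt{u} = \left(\frac{1}{2} - \frac{4}{5}\right) \sqrt{u} = - \frac{3 \sqrt{u}}{10}$)
$T{\left(F \right)} = 3 + F$
$\left(\left(T{\left(4 \right)} + H{\left(K{\left(-5,1 \right)} \right)}\right)^{2}\right)^{2} = \left(\left(\left(3 + 4\right) - \frac{3 \sqrt{2 \cdot 1}}{10}\right)^{2}\right)^{2} = \left(\left(7 - \frac{3 \sqrt{2}}{10}\right)^{2}\right)^{2} = \left(7 - \frac{3 \sqrt{2}}{10}\right)^{4}$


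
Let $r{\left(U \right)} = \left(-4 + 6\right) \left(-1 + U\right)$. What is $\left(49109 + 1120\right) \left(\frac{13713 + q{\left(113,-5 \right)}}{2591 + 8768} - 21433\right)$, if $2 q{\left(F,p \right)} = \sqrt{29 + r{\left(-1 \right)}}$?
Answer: $- \frac{24455870379027}{22718} \approx -1.0765 \cdot 10^{9}$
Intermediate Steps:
$r{\left(U \right)} = -2 + 2 U$ ($r{\left(U \right)} = 2 \left(-1 + U\right) = -2 + 2 U$)
$q{\left(F,p \right)} = \frac{5}{2}$ ($q{\left(F,p \right)} = \frac{\sqrt{29 + \left(-2 + 2 \left(-1\right)\right)}}{2} = \frac{\sqrt{29 - 4}}{2} = \frac{\sqrt{25}}{2} = \frac{1}{2} \cdot 5 = \frac{5}{2}$)
$\left(49109 + 1120\right) \left(\frac{13713 + q{\left(113,-5 \right)}}{2591 + 8768} - 21433\right) = \left(49109 + 1120\right) \left(\frac{13713 + \frac{5}{2}}{2591 + 8768} - 21433\right) = 50229 \left(\frac{27431}{2 \cdot 11359} - 21433\right) = 50229 \left(\frac{27431}{2} \cdot \frac{1}{11359} - 21433\right) = 50229 \left(\frac{27431}{22718} - 21433\right) = 50229 \left(- \frac{486887463}{22718}\right) = - \frac{24455870379027}{22718}$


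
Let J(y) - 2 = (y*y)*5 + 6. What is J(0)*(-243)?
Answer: -1944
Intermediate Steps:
J(y) = 8 + 5*y**2 (J(y) = 2 + ((y*y)*5 + 6) = 2 + (y**2*5 + 6) = 2 + (5*y**2 + 6) = 2 + (6 + 5*y**2) = 8 + 5*y**2)
J(0)*(-243) = (8 + 5*0**2)*(-243) = (8 + 5*0)*(-243) = (8 + 0)*(-243) = 8*(-243) = -1944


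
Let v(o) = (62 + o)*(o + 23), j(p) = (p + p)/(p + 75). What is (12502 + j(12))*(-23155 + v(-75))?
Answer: -8150121114/29 ≈ -2.8104e+8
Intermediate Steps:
j(p) = 2*p/(75 + p) (j(p) = (2*p)/(75 + p) = 2*p/(75 + p))
v(o) = (23 + o)*(62 + o) (v(o) = (62 + o)*(23 + o) = (23 + o)*(62 + o))
(12502 + j(12))*(-23155 + v(-75)) = (12502 + 2*12/(75 + 12))*(-23155 + (1426 + (-75)**2 + 85*(-75))) = (12502 + 2*12/87)*(-23155 + (1426 + 5625 - 6375)) = (12502 + 2*12*(1/87))*(-23155 + 676) = (12502 + 8/29)*(-22479) = (362566/29)*(-22479) = -8150121114/29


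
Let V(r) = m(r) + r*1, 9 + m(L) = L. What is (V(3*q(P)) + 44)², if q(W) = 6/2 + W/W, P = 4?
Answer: 3481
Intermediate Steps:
m(L) = -9 + L
q(W) = 4 (q(W) = 6*(½) + 1 = 3 + 1 = 4)
V(r) = -9 + 2*r (V(r) = (-9 + r) + r*1 = (-9 + r) + r = -9 + 2*r)
(V(3*q(P)) + 44)² = ((-9 + 2*(3*4)) + 44)² = ((-9 + 2*12) + 44)² = ((-9 + 24) + 44)² = (15 + 44)² = 59² = 3481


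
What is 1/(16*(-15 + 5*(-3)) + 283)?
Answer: -1/197 ≈ -0.0050761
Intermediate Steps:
1/(16*(-15 + 5*(-3)) + 283) = 1/(16*(-15 - 15) + 283) = 1/(16*(-30) + 283) = 1/(-480 + 283) = 1/(-197) = -1/197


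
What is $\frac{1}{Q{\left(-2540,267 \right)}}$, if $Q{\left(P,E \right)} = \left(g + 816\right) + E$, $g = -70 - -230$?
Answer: $\frac{1}{1243} \approx 0.00080451$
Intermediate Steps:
$g = 160$ ($g = -70 + 230 = 160$)
$Q{\left(P,E \right)} = 976 + E$ ($Q{\left(P,E \right)} = \left(160 + 816\right) + E = 976 + E$)
$\frac{1}{Q{\left(-2540,267 \right)}} = \frac{1}{976 + 267} = \frac{1}{1243}$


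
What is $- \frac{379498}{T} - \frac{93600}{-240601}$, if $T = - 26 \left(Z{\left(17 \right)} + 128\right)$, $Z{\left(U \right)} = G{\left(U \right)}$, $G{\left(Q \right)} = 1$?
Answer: $\frac{45810766349}{403487877} \approx 113.54$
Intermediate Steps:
$Z{\left(U \right)} = 1$
$T = -3354$ ($T = - 26 \left(1 + 128\right) = \left(-26\right) 129 = -3354$)
$- \frac{379498}{T} - \frac{93600}{-240601} = - \frac{379498}{-3354} - \frac{93600}{-240601} = \left(-379498\right) \left(- \frac{1}{3354}\right) - - \frac{93600}{240601} = \frac{189749}{1677} + \frac{93600}{240601} = \frac{45810766349}{403487877}$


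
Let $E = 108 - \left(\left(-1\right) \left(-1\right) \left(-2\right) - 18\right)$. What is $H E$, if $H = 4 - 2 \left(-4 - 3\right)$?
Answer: $2304$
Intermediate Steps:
$H = 18$ ($H = 4 - 2 \left(-4 - 3\right) = 4 - -14 = 4 + 14 = 18$)
$E = 128$ ($E = 108 - \left(1 \left(-2\right) - 18\right) = 108 - \left(-2 - 18\right) = 108 - -20 = 108 + 20 = 128$)
$H E = 18 \cdot 128 = 2304$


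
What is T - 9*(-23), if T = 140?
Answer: 347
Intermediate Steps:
T - 9*(-23) = 140 - 9*(-23) = 140 - 1*(-207) = 140 + 207 = 347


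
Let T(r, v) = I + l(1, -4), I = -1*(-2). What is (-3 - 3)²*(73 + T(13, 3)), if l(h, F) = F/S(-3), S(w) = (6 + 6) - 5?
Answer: 18756/7 ≈ 2679.4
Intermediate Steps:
I = 2
S(w) = 7 (S(w) = 12 - 5 = 7)
l(h, F) = F/7
T(r, v) = 10/7 (T(r, v) = 2 + (⅐)*(-4) = 2 - 4/7 = 10/7)
(-3 - 3)²*(73 + T(13, 3)) = (-3 - 3)²*(73 + 10/7) = (-6)²*(521/7) = 36*(521/7) = 18756/7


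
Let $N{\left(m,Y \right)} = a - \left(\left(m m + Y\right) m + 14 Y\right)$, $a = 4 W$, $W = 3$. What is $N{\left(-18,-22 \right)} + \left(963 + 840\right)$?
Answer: $7559$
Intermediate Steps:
$a = 12$ ($a = 4 \cdot 3 = 12$)
$N{\left(m,Y \right)} = 12 - 14 Y - m \left(Y + m^{2}\right)$ ($N{\left(m,Y \right)} = 12 - \left(\left(m m + Y\right) m + 14 Y\right) = 12 - \left(\left(m^{2} + Y\right) m + 14 Y\right) = 12 - \left(\left(Y + m^{2}\right) m + 14 Y\right) = 12 - \left(m \left(Y + m^{2}\right) + 14 Y\right) = 12 - \left(14 Y + m \left(Y + m^{2}\right)\right) = 12 - 14 Y - m \left(Y + m^{2}\right)$)
$N{\left(-18,-22 \right)} + \left(963 + 840\right) = \left(12 - \left(-18\right)^{3} - -308 - \left(-22\right) \left(-18\right)\right) + \left(963 + 840\right) = \left(12 - -5832 + 308 - 396\right) + 1803 = \left(12 + 5832 + 308 - 396\right) + 1803 = 5756 + 1803 = 7559$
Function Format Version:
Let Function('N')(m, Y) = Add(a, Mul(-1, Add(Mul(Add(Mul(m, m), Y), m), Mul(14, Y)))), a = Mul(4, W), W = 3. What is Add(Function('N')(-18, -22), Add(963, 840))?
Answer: 7559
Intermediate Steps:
a = 12 (a = Mul(4, 3) = 12)
Function('N')(m, Y) = Add(12, Mul(-14, Y), Mul(-1, m, Add(Y, Pow(m, 2)))) (Function('N')(m, Y) = Add(12, Mul(-1, Add(Mul(Add(Mul(m, m), Y), m), Mul(14, Y)))) = Add(12, Mul(-1, Add(Mul(Add(Pow(m, 2), Y), m), Mul(14, Y)))) = Add(12, Mul(-1, Add(Mul(Add(Y, Pow(m, 2)), m), Mul(14, Y)))) = Add(12, Mul(-1, Add(Mul(m, Add(Y, Pow(m, 2))), Mul(14, Y)))) = Add(12, Mul(-1, Add(Mul(14, Y), Mul(m, Add(Y, Pow(m, 2)))))) = Add(12, Add(Mul(-14, Y), Mul(-1, m, Add(Y, Pow(m, 2))))) = Add(12, Mul(-14, Y), Mul(-1, m, Add(Y, Pow(m, 2)))))
Add(Function('N')(-18, -22), Add(963, 840)) = Add(Add(12, Mul(-1, Pow(-18, 3)), Mul(-14, -22), Mul(-1, -22, -18)), Add(963, 840)) = Add(Add(12, Mul(-1, -5832), 308, -396), 1803) = Add(Add(12, 5832, 308, -396), 1803) = Add(5756, 1803) = 7559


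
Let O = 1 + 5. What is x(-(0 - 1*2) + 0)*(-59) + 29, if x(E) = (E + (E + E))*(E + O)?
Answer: -2803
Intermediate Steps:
O = 6
x(E) = 3*E*(6 + E) (x(E) = (E + (E + E))*(E + 6) = (E + 2*E)*(6 + E) = (3*E)*(6 + E) = 3*E*(6 + E))
x(-(0 - 1*2) + 0)*(-59) + 29 = (3*(-(0 - 1*2) + 0)*(6 + (-(0 - 1*2) + 0)))*(-59) + 29 = (3*(-(0 - 2) + 0)*(6 + (-(0 - 2) + 0)))*(-59) + 29 = (3*(-1*(-2) + 0)*(6 + (-1*(-2) + 0)))*(-59) + 29 = (3*(2 + 0)*(6 + (2 + 0)))*(-59) + 29 = (3*2*(6 + 2))*(-59) + 29 = (3*2*8)*(-59) + 29 = 48*(-59) + 29 = -2832 + 29 = -2803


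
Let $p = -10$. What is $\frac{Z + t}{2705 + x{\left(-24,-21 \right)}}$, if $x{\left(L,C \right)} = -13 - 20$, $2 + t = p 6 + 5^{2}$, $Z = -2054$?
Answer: $- \frac{2091}{2672} \approx -0.78256$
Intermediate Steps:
$t = -37$ ($t = -2 + \left(\left(-10\right) 6 + 5^{2}\right) = -2 + \left(-60 + 25\right) = -2 - 35 = -37$)
$x{\left(L,C \right)} = -33$ ($x{\left(L,C \right)} = -13 - 20 = -33$)
$\frac{Z + t}{2705 + x{\left(-24,-21 \right)}} = \frac{-2054 - 37}{2705 - 33} = - \frac{2091}{2672}$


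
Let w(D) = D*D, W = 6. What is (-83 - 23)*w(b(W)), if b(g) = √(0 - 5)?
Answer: 530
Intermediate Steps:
b(g) = I*√5 (b(g) = √(-5) = I*√5)
w(D) = D²
(-83 - 23)*w(b(W)) = (-83 - 23)*(I*√5)² = -106*(-5) = 530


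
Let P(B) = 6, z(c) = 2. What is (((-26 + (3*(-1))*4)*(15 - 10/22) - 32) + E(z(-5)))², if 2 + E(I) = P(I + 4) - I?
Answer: 41088100/121 ≈ 3.3957e+5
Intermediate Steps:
E(I) = 4 - I (E(I) = -2 + (6 - I) = 4 - I)
(((-26 + (3*(-1))*4)*(15 - 10/22) - 32) + E(z(-5)))² = (((-26 + (3*(-1))*4)*(15 - 10/22) - 32) + (4 - 1*2))² = (((-26 - 3*4)*(15 - 10*1/22) - 32) + (4 - 2))² = (((-26 - 12)*(15 - 5/11) - 32) + 2)² = ((-38*160/11 - 32) + 2)² = ((-6080/11 - 32) + 2)² = (-6432/11 + 2)² = (-6410/11)² = 41088100/121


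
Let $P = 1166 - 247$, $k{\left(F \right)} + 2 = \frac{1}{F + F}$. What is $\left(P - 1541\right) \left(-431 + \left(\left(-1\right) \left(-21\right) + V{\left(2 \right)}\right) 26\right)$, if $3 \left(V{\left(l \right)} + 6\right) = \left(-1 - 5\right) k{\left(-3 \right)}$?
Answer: $- \frac{133730}{3} \approx -44577.0$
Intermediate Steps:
$k{\left(F \right)} = -2 + \frac{1}{2 F}$ ($k{\left(F \right)} = -2 + \frac{1}{F + F} = -2 + \frac{1}{2 F}$)
$V{\left(l \right)} = - \frac{5}{3}$ ($V{\left(l \right)} = -6 + \frac{\left(-1 - 5\right) \left(-2 + \frac{1}{2 \left(-3\right)}\right)}{3} = -6 + \frac{\left(-6\right) \left(-2 + \frac{1}{2} \left(- \frac{1}{3}\right)\right)}{3} = -6 + \frac{\left(-6\right) \left(-2 - \frac{1}{6}\right)}{3} = -6 + \frac{\left(-6\right) \left(- \frac{13}{6}\right)}{3} = -6 + \frac{1}{3} \cdot 13 = -6 + \frac{13}{3} = - \frac{5}{3}$)
$P = 919$ ($P = 1166 - 247 = 919$)
$\left(P - 1541\right) \left(-431 + \left(\left(-1\right) \left(-21\right) + V{\left(2 \right)}\right) 26\right) = \left(919 - 1541\right) \left(-431 + \left(\left(-1\right) \left(-21\right) - \frac{5}{3}\right) 26\right) = - 622 \left(-431 + \left(21 - \frac{5}{3}\right) 26\right) = - 622 \left(-431 + \frac{58}{3} \cdot 26\right) = - 622 \left(-431 + \frac{1508}{3}\right) = \left(-622\right) \frac{215}{3} = - \frac{133730}{3}$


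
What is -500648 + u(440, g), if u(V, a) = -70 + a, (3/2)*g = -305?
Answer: -1502764/3 ≈ -5.0092e+5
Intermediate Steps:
g = -610/3 (g = (2/3)*(-305) = -610/3 ≈ -203.33)
-500648 + u(440, g) = -500648 + (-70 - 610/3) = -500648 - 820/3 = -1502764/3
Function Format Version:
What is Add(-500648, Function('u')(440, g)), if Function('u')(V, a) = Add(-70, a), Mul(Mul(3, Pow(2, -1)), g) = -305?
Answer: Rational(-1502764, 3) ≈ -5.0092e+5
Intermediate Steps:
g = Rational(-610, 3) (g = Mul(Rational(2, 3), -305) = Rational(-610, 3) ≈ -203.33)
Add(-500648, Function('u')(440, g)) = Add(-500648, Add(-70, Rational(-610, 3))) = Add(-500648, Rational(-820, 3)) = Rational(-1502764, 3)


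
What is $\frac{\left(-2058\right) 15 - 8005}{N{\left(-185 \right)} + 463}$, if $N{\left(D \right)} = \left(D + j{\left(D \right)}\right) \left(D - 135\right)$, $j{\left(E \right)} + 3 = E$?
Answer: $- \frac{38875}{119823} \approx -0.32444$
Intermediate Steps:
$j{\left(E \right)} = -3 + E$
$N{\left(D \right)} = \left(-135 + D\right) \left(-3 + 2 D\right)$ ($N{\left(D \right)} = \left(D + \left(-3 + D\right)\right) \left(D - 135\right) = \left(-3 + 2 D\right) \left(-135 + D\right) = \left(-135 + D\right) \left(-3 + 2 D\right)$)
$\frac{\left(-2058\right) 15 - 8005}{N{\left(-185 \right)} + 463} = \frac{\left(-2058\right) 15 - 8005}{\left(405 - -50505 + 2 \left(-185\right)^{2}\right) + 463} = \frac{-30870 - 8005}{\left(405 + 50505 + 2 \cdot 34225\right) + 463} = - \frac{38875}{\left(405 + 50505 + 68450\right) + 463} = - \frac{38875}{119360 + 463} = - \frac{38875}{119823}$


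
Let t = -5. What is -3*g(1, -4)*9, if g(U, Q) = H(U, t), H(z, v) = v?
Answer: 135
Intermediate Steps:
g(U, Q) = -5
-3*g(1, -4)*9 = -3*(-5)*9 = 15*9 = 135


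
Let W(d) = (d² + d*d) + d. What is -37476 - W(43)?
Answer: -41217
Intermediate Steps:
W(d) = d + 2*d² (W(d) = (d² + d²) + d = 2*d² + d = d + 2*d²)
-37476 - W(43) = -37476 - 43*(1 + 2*43) = -37476 - 43*(1 + 86) = -37476 - 43*87 = -37476 - 1*3741 = -37476 - 3741 = -41217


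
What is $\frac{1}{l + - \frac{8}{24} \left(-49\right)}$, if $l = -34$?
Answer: $- \frac{3}{53} \approx -0.056604$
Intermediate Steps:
$\frac{1}{l + - \frac{8}{24} \left(-49\right)} = \frac{1}{-34 + - \frac{8}{24} \left(-49\right)} = \frac{1}{-34 + \left(-8\right) \frac{1}{24} \left(-49\right)} = \frac{1}{-34 - - \frac{49}{3}} = \frac{1}{-34 + \frac{49}{3}} = \frac{1}{- \frac{53}{3}} = - \frac{3}{53}$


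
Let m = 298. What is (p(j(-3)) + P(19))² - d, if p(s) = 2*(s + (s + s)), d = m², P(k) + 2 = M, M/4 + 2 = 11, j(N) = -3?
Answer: -88548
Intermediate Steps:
M = 36 (M = -8 + 4*11 = -8 + 44 = 36)
P(k) = 34 (P(k) = -2 + 36 = 34)
d = 88804 (d = 298² = 88804)
p(s) = 6*s (p(s) = 2*(s + 2*s) = 2*(3*s) = 6*s)
(p(j(-3)) + P(19))² - d = (6*(-3) + 34)² - 1*88804 = (-18 + 34)² - 88804 = 16² - 88804 = 256 - 88804 = -88548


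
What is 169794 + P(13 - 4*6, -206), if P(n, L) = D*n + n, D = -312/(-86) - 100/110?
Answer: 7299383/43 ≈ 1.6975e+5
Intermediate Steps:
D = 1286/473 (D = -312*(-1/86) - 100*1/110 = 156/43 - 10/11 = 1286/473 ≈ 2.7188)
P(n, L) = 1759*n/473 (P(n, L) = 1286*n/473 + n = 1759*n/473)
169794 + P(13 - 4*6, -206) = 169794 + 1759*(13 - 4*6)/473 = 169794 + 1759*(13 - 24)/473 = 169794 + (1759/473)*(-11) = 169794 - 1759/43 = 7299383/43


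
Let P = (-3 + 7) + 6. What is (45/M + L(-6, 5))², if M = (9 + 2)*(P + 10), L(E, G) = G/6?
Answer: 18769/17424 ≈ 1.0772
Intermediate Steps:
P = 10 (P = 4 + 6 = 10)
L(E, G) = G/6 (L(E, G) = G*(⅙) = G/6)
M = 220 (M = (9 + 2)*(10 + 10) = 11*20 = 220)
(45/M + L(-6, 5))² = (45/220 + (⅙)*5)² = (45*(1/220) + ⅚)² = (9/44 + ⅚)² = (137/132)² = 18769/17424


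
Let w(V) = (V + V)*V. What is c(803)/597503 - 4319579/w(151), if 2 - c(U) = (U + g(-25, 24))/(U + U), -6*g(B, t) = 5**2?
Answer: -12435071749204187/131277644641308 ≈ -94.723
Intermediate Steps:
g(B, t) = -25/6 (g(B, t) = -1/6*5**2 = -1/6*25 = -25/6)
w(V) = 2*V**2 (w(V) = (2*V)*V = 2*V**2)
c(U) = 2 - (-25/6 + U)/(2*U) (c(U) = 2 - (U - 25/6)/(U + U) = 2 - (-25/6 + U)/(2*U))
c(803)/597503 - 4319579/w(151) = ((1/12)*(25 + 18*803)/803)/597503 - 4319579/(2*151**2) = ((1/12)*(1/803)*(25 + 14454))*(1/597503) - 4319579/(2*22801) = ((1/12)*(1/803)*14479)*(1/597503) - 4319579/45602 = (14479/9636)*(1/597503) - 4319579*1/45602 = 14479/5757538908 - 4319579/45602 = -12435071749204187/131277644641308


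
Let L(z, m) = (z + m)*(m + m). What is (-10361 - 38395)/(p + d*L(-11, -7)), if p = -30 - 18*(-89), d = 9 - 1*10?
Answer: -4063/110 ≈ -36.936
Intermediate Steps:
L(z, m) = 2*m*(m + z) (L(z, m) = (m + z)*(2*m) = 2*m*(m + z))
d = -1 (d = 9 - 10 = -1)
p = 1572 (p = -30 + 1602 = 1572)
(-10361 - 38395)/(p + d*L(-11, -7)) = (-10361 - 38395)/(1572 - 2*(-7)*(-7 - 11)) = -48756/(1572 - 2*(-7)*(-18)) = -48756/(1572 - 1*252) = -48756/(1572 - 252) = -48756/1320 = -48756*1/1320 = -4063/110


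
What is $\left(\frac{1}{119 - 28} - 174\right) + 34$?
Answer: $- \frac{12739}{91} \approx -139.99$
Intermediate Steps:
$\left(\frac{1}{119 - 28} - 174\right) + 34 = \left(\frac{1}{91} - 174\right) + 34 = - \frac{15833}{91} + 34 = - \frac{12739}{91}$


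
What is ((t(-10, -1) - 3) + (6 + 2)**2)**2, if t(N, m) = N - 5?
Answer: 2116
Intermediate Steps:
t(N, m) = -5 + N
((t(-10, -1) - 3) + (6 + 2)**2)**2 = (((-5 - 10) - 3) + (6 + 2)**2)**2 = ((-15 - 3) + 8**2)**2 = (-18 + 64)**2 = 46**2 = 2116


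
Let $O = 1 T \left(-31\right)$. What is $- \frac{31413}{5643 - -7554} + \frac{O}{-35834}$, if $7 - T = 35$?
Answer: $- \frac{189518073}{78816883} \approx -2.4045$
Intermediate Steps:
$T = -28$ ($T = 7 - 35 = -28$)
$O = 868$ ($O = 1 \left(-28\right) \left(-31\right) = \left(-28\right) \left(-31\right) = 868$)
$- \frac{31413}{5643 - -7554} + \frac{O}{-35834} = - \frac{31413}{5643 - -7554} + \frac{868}{-35834} = - \frac{31413}{5643 + 7554} + 868 \left(- \frac{1}{35834}\right) = - \frac{31413}{13197} - \frac{434}{17917} = \left(-31413\right) \frac{1}{13197} - \frac{434}{17917} = - \frac{10471}{4399} - \frac{434}{17917} = - \frac{189518073}{78816883}$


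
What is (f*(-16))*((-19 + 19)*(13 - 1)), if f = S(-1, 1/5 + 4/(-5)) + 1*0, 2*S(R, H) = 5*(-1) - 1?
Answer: 0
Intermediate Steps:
S(R, H) = -3 (S(R, H) = (5*(-1) - 1)/2 = (-5 - 1)/2 = (½)*(-6) = -3)
f = -3 (f = -3 + 1*0 = -3 + 0 = -3)
(f*(-16))*((-19 + 19)*(13 - 1)) = (-3*(-16))*((-19 + 19)*(13 - 1)) = 48*(0*12) = 48*0 = 0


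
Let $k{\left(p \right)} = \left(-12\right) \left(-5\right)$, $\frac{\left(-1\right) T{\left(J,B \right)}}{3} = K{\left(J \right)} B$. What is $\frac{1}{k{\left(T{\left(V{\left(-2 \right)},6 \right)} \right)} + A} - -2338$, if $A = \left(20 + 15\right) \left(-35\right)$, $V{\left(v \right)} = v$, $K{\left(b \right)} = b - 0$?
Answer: $\frac{2723769}{1165} \approx 2338.0$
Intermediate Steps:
$K{\left(b \right)} = b$ ($K{\left(b \right)} = b + 0 = b$)
$T{\left(J,B \right)} = - 3 B J$ ($T{\left(J,B \right)} = - 3 J B = - 3 B J$)
$k{\left(p \right)} = 60$
$A = -1225$ ($A = 35 \left(-35\right) = -1225$)
$\frac{1}{k{\left(T{\left(V{\left(-2 \right)},6 \right)} \right)} + A} - -2338 = \frac{1}{60 - 1225} - -2338 = \frac{1}{-1165} + 2338 = - \frac{1}{1165} + 2338 = \frac{2723769}{1165}$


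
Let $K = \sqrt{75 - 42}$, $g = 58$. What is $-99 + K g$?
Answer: $-99 + 58 \sqrt{33} \approx 234.18$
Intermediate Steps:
$K = \sqrt{33} \approx 5.7446$
$-99 + K g = -99 + \sqrt{33} \cdot 58 = -99 + 58 \sqrt{33}$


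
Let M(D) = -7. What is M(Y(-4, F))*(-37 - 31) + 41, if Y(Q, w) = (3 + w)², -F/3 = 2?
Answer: 517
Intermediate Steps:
F = -6 (F = -3*2 = -6)
M(Y(-4, F))*(-37 - 31) + 41 = -7*(-37 - 31) + 41 = -7*(-68) + 41 = 476 + 41 = 517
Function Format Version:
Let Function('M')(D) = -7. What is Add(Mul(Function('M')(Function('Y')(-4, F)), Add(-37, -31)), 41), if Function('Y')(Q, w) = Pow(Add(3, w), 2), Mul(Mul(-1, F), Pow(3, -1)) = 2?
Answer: 517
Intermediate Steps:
F = -6 (F = Mul(-3, 2) = -6)
Add(Mul(Function('M')(Function('Y')(-4, F)), Add(-37, -31)), 41) = Add(Mul(-7, Add(-37, -31)), 41) = Add(Mul(-7, -68), 41) = Add(476, 41) = 517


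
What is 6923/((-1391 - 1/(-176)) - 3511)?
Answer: -1218448/862751 ≈ -1.4123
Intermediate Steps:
6923/((-1391 - 1/(-176)) - 3511) = 6923/((-1391 - 1*(-1/176)) - 3511) = 6923/((-1391 + 1/176) - 3511) = 6923/(-244815/176 - 3511) = 6923/(-862751/176) = 6923*(-176/862751) = -1218448/862751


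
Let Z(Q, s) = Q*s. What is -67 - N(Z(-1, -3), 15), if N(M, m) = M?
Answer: -70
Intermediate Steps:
-67 - N(Z(-1, -3), 15) = -67 - (-1)*(-3) = -67 - 1*3 = -67 - 3 = -70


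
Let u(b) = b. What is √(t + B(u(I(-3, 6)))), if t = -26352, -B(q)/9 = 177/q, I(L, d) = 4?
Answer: 9*I*√1321/2 ≈ 163.55*I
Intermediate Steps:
B(q) = -1593/q
√(t + B(u(I(-3, 6)))) = √(-26352 - 1593/4) = √(-107001/4) = 9*I*√1321/2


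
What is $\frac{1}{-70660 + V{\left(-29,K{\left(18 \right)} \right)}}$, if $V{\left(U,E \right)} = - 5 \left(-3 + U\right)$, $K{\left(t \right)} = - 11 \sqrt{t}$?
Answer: $- \frac{1}{70500} \approx -1.4184 \cdot 10^{-5}$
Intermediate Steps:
$V{\left(U,E \right)} = 15 - 5 U$
$\frac{1}{-70660 + V{\left(-29,K{\left(18 \right)} \right)}} = \frac{1}{-70660 + \left(15 - -145\right)} = \frac{1}{-70660 + \left(15 + 145\right)} = \frac{1}{-70660 + 160} = \frac{1}{-70500} = - \frac{1}{70500}$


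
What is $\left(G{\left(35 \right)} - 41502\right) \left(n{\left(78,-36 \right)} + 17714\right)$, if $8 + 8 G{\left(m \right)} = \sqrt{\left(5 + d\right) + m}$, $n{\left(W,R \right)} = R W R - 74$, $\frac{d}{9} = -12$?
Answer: $-4927568184 + 29682 i \sqrt{17} \approx -4.9276 \cdot 10^{9} + 1.2238 \cdot 10^{5} i$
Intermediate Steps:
$d = -108$ ($d = 9 \left(-12\right) = -108$)
$n{\left(W,R \right)} = -74 + W R^{2}$ ($n{\left(W,R \right)} = W R^{2} - 74 = -74 + W R^{2}$)
$G{\left(m \right)} = -1 + \frac{\sqrt{-103 + m}}{8}$ ($G{\left(m \right)} = -1 + \frac{\sqrt{\left(5 - 108\right) + m}}{8} = -1 + \frac{\sqrt{-103 + m}}{8}$)
$\left(G{\left(35 \right)} - 41502\right) \left(n{\left(78,-36 \right)} + 17714\right) = \left(\left(-1 + \frac{\sqrt{-103 + 35}}{8}\right) - 41502\right) \left(\left(-74 + 78 \left(-36\right)^{2}\right) + 17714\right) = \left(\left(-1 + \frac{\sqrt{-68}}{8}\right) - 41502\right) \left(\left(-74 + 78 \cdot 1296\right) + 17714\right) = \left(\left(-1 + \frac{2 i \sqrt{17}}{8}\right) - 41502\right) \left(\left(-74 + 101088\right) + 17714\right) = \left(\left(-1 + \frac{i \sqrt{17}}{4}\right) - 41502\right) \left(101014 + 17714\right) = \left(-41503 + \frac{i \sqrt{17}}{4}\right) 118728 = -4927568184 + 29682 i \sqrt{17}$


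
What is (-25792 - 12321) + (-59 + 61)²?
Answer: -38109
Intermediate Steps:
(-25792 - 12321) + (-59 + 61)² = -38113 + 2² = -38113 + 4 = -38109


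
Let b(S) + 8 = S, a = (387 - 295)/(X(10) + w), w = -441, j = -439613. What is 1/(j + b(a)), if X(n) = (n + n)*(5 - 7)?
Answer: -481/211457793 ≈ -2.2747e-6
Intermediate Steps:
X(n) = -4*n (X(n) = (2*n)*(-2) = -4*n)
a = -92/481 (a = (387 - 295)/(-4*10 - 441) = 92/(-40 - 441) = 92/(-481) = 92*(-1/481) = -92/481 ≈ -0.19127)
b(S) = -8 + S
1/(j + b(a)) = 1/(-439613 + (-8 - 92/481)) = 1/(-439613 - 3940/481) = 1/(-211457793/481) = -481/211457793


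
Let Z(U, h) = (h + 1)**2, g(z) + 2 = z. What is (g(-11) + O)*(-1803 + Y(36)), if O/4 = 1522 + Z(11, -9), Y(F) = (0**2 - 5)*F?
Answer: -12554373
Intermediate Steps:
g(z) = -2 + z
Y(F) = -5*F (Y(F) = (0 - 5)*F = -5*F)
Z(U, h) = (1 + h)**2
O = 6344 (O = 4*(1522 + (1 - 9)**2) = 4*(1522 + (-8)**2) = 4*(1522 + 64) = 4*1586 = 6344)
(g(-11) + O)*(-1803 + Y(36)) = ((-2 - 11) + 6344)*(-1803 - 5*36) = (-13 + 6344)*(-1803 - 180) = 6331*(-1983) = -12554373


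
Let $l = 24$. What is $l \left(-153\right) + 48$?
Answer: $-3624$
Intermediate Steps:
$l \left(-153\right) + 48 = 24 \left(-153\right) + 48 = -3672 + 48 = -3624$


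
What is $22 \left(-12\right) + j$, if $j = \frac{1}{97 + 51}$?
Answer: $- \frac{39071}{148} \approx -263.99$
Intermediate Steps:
$j = \frac{1}{148} \approx 0.0067568$
$22 \left(-12\right) + j = 22 \left(-12\right) + \frac{1}{148} = -264 + \frac{1}{148} = - \frac{39071}{148}$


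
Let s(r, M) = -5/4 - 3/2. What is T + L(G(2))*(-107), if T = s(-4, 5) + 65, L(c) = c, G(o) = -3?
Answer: 1533/4 ≈ 383.25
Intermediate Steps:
s(r, M) = -11/4 (s(r, M) = -5*¼ - 3*½ = -5/4 - 3/2 = -11/4)
T = 249/4 (T = -11/4 + 65 = 249/4 ≈ 62.250)
T + L(G(2))*(-107) = 249/4 - 3*(-107) = 249/4 + 321 = 1533/4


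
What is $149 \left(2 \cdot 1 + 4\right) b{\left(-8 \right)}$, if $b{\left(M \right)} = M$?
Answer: $-7152$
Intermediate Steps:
$149 \left(2 \cdot 1 + 4\right) b{\left(-8 \right)} = 149 \left(2 \cdot 1 + 4\right) \left(-8\right) = 149 \left(2 + 4\right) \left(-8\right) = 149 \cdot 6 \left(-8\right) = 894 \left(-8\right) = -7152$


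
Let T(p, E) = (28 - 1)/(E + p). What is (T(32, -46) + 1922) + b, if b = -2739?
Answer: -11465/14 ≈ -818.93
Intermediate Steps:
T(p, E) = 27/(E + p)
(T(32, -46) + 1922) + b = (27/(-46 + 32) + 1922) - 2739 = (27/(-14) + 1922) - 2739 = (27*(-1/14) + 1922) - 2739 = (-27/14 + 1922) - 2739 = 26881/14 - 2739 = -11465/14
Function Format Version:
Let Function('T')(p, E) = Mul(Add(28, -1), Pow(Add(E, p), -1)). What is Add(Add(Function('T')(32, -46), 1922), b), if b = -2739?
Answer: Rational(-11465, 14) ≈ -818.93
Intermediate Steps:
Function('T')(p, E) = Mul(27, Pow(Add(E, p), -1))
Add(Add(Function('T')(32, -46), 1922), b) = Add(Add(Mul(27, Pow(Add(-46, 32), -1)), 1922), -2739) = Add(Add(Mul(27, Pow(-14, -1)), 1922), -2739) = Add(Add(Mul(27, Rational(-1, 14)), 1922), -2739) = Add(Add(Rational(-27, 14), 1922), -2739) = Add(Rational(26881, 14), -2739) = Rational(-11465, 14)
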